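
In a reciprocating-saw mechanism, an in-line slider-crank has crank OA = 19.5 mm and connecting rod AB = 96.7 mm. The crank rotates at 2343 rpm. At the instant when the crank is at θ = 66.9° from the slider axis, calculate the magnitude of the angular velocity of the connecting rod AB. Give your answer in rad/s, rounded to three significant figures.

ω = 245.4 rad/s (converted from 2343 rpm).
The rod makes angle φ with the slider axis where L sinφ = r sinθ; differentiating, L cosφ·φ̇ = r ω cosθ.
L cosφ = √(L² − r² sin²θ) = 0.095022 m.
|ω_rod| = r ω |cosθ| / √(L² − r² sin²θ) = 0.0195·245.4·0.39234/0.095022 = 19.755 rad/s.

19.8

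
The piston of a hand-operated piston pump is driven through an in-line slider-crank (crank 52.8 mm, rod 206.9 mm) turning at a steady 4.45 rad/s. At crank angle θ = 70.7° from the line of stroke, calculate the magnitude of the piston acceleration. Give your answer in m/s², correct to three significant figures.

0.133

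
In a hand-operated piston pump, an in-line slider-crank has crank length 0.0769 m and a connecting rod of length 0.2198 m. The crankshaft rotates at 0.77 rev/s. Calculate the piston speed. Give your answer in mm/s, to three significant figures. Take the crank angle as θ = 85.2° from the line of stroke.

ω = 2π·0.77 = 4.838 rad/s
For an in-line slider-crank, x = r cosθ + √(L² − r² sin²θ), so v = −rω sinθ·[1 + r cosθ/√(L² − r² sin²θ)].
With r = 0.0769 m, L = 0.2198 m, θ = 85.2°: √(L² − r² sin²θ) = 0.20601 m.
v = −0.0769·4.838·0.99649·[1 + 0.0769·0.08368/0.20601] = -0.38232 m/s.
|v| = 0.38232 m/s = 382.32 mm/s.

382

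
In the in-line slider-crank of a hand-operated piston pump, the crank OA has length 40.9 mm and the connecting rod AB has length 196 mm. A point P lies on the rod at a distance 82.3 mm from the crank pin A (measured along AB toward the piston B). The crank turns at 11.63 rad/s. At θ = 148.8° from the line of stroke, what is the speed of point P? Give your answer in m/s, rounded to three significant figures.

ω = 11.63 rad/s.  Crank-pin speed |V_A| = rω = 0.47567 m/s, perpendicular to OA.
Rod angle: sinφ = −(r/L) sinθ ⇒ φ = -6.206°; ω_rod = −rω cosθ/√(L²−r²sin²θ) = +2.0881 rad/s.
V_P = V_A + ω_rod × AP, with AP = 0.0823 m along the rod.
Components: V_Px = −rω sinθ − a·ω_rod·sinφ = -0.22783 m/s;  V_Py = rω cosθ + a·ω_rod·cosφ = -0.23603 m/s.
|V_P| = √(V_Px² + V_Py²) = 0.32805 m/s.

0.328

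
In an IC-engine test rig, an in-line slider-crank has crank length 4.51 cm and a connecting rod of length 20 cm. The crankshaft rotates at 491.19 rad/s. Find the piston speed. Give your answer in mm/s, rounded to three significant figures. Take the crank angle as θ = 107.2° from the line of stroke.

ω = 491.2 rad/s
For an in-line slider-crank, x = r cosθ + √(L² − r² sin²θ), so v = −rω sinθ·[1 + r cosθ/√(L² − r² sin²θ)].
With r = 0.0451 m, L = 0.2 m, θ = 107.2°: √(L² − r² sin²θ) = 0.1953 m.
v = −0.0451·491.2·0.95528·[1 + 0.0451·-0.29571/0.1953] = -19.717 m/s.
|v| = 19.717 m/s = 19717 mm/s.

19700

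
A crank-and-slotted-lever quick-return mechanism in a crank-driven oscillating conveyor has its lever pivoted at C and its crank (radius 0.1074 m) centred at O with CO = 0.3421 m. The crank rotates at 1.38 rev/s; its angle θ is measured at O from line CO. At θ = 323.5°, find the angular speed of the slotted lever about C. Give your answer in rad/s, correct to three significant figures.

ω = 8.671 rad/s (from 1.38 rev/s).
Crank pin A relative to C: A = (d + r cosθ, r sinθ); lever angle φ = atan2(r sinθ, d + r cosθ).
Differentiating tanφ: φ̇ = rω(d cosθ + r)/(d² + r² + 2dr cosθ).
d² + r² + 2dr cosθ = |CA|² = 0.187637 m²;  d cosθ + r = +0.3824 m.
|ω_lever| = |0.1074·8.671·+0.3824| / 0.187637 = 1.8978 rad/s.

1.90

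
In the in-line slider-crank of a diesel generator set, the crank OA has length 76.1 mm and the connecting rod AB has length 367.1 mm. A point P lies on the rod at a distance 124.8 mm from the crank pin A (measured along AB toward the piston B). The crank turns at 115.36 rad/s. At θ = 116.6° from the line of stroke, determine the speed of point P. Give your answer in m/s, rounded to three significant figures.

8.03

ω = 115.4 rad/s.  Crank-pin speed |V_A| = rω = 8.7789 m/s, perpendicular to OA.
Rod angle: sinφ = −(r/L) sinθ ⇒ φ = -10.682°; ω_rod = −rω cosθ/√(L²−r²sin²θ) = +10.897 rad/s.
V_P = V_A + ω_rod × AP, with AP = 0.1248 m along the rod.
Components: V_Px = −rω sinθ − a·ω_rod·sinφ = -7.5976 m/s;  V_Py = rω cosθ + a·ω_rod·cosφ = -2.5945 m/s.
|V_P| = √(V_Px² + V_Py²) = 8.0284 m/s.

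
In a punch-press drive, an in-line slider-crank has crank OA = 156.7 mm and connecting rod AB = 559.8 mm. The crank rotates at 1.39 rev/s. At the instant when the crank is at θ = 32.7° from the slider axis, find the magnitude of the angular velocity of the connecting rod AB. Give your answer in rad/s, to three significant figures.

ω = 8.734 rad/s (converted from 1.39 rev/s).
The rod makes angle φ with the slider axis where L sinφ = r sinθ; differentiating, L cosφ·φ̇ = r ω cosθ.
L cosφ = √(L² − r² sin²θ) = 0.55336 m.
|ω_rod| = r ω |cosθ| / √(L² − r² sin²θ) = 0.1567·8.734·0.84151/0.55336 = 2.0812 rad/s.

2.08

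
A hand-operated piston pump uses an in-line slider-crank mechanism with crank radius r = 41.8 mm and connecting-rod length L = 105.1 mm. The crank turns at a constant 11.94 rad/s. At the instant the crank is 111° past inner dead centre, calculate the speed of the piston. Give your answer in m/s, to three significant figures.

ω = 11.94 rad/s
For an in-line slider-crank, x = r cosθ + √(L² − r² sin²θ), so v = −rω sinθ·[1 + r cosθ/√(L² − r² sin²θ)].
With r = 0.0418 m, L = 0.1051 m, θ = 111°: √(L² − r² sin²θ) = 0.097587 m.
v = −0.0418·11.94·0.93358·[1 + 0.0418·-0.35837/0.097587] = -0.39442 m/s.
|v| = 0.39442 m/s.

0.394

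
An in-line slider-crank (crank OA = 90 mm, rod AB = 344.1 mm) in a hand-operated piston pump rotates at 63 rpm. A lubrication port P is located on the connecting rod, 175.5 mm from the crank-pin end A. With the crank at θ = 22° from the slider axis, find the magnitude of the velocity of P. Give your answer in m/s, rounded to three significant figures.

ω = 6.597 rad/s.  Crank-pin speed |V_A| = rω = 0.59376 m/s, perpendicular to OA.
Rod angle: sinφ = −(r/L) sinθ ⇒ φ = -5.623°; ω_rod = −rω cosθ/√(L²−r²sin²θ) = -1.6076 rad/s.
V_P = V_A + ω_rod × AP, with AP = 0.1755 m along the rod.
Components: V_Px = −rω sinθ − a·ω_rod·sinφ = -0.25007 m/s;  V_Py = rω cosθ + a·ω_rod·cosφ = +0.26974 m/s.
|V_P| = √(V_Px² + V_Py²) = 0.36783 m/s.

0.368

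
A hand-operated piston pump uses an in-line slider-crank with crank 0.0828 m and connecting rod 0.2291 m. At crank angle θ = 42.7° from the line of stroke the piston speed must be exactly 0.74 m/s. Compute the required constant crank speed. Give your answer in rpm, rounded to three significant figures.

For an in-line slider-crank, |v_piston| = rω|sinθ|·[1 + r cosθ/√(L² − r² sin²θ)].
With r = 0.0828 m, L = 0.2291 m, θ = 42.7°: the bracketed kinematic factor |dx/dθ| = 0.071535 m.
ω = v/|dx/dθ| = 0.74/0.071535 = 10.345 rad/s.
N = 60ω/(2π) = 98.783 rpm.

98.8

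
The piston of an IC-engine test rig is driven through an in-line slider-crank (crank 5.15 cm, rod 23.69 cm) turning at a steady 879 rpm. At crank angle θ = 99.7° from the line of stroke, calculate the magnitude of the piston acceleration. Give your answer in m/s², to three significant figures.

165

ω = 2π·879/60 = 92.05 rad/s
x(θ) = r cosθ + √(L² − r² sin²θ); with ω constant, a = ω²·d²x/dθ².
d²x/dθ² = −r cosθ − r²(cos2θ)/√u − r⁴ sin²2θ/(4u^{3/2}),  u = L² − r² sin²θ = 0.0535447 m².
Substituting r = 0.0515 m, L = 0.2369 m, θ = 99.7°: d²x/dθ² = +0.019473 m.
a = ω²·d²x/dθ² = (92.05)²·(+0.019473) = +164.99 m/s²;  |a| = 164.99 m/s².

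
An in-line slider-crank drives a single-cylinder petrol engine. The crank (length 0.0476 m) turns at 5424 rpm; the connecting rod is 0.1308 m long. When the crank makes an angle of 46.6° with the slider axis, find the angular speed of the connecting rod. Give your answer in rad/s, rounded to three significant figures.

ω = 568 rad/s (converted from 5424 rpm).
The rod makes angle φ with the slider axis where L sinφ = r sinθ; differentiating, L cosφ·φ̇ = r ω cosθ.
L cosφ = √(L² − r² sin²θ) = 0.12614 m.
|ω_rod| = r ω |cosθ| / √(L² − r² sin²θ) = 0.0476·568·0.68709/0.12614 = 147.26 rad/s.

147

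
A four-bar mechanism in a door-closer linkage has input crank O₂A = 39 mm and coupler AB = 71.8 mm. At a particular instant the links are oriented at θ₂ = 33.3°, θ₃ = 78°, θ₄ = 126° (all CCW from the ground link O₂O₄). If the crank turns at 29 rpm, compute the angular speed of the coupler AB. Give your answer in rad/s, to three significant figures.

2.22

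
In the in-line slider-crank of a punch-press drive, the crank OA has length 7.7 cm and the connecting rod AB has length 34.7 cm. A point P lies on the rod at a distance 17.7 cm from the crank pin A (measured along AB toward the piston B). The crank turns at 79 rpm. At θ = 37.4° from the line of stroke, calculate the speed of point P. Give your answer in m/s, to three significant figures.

0.489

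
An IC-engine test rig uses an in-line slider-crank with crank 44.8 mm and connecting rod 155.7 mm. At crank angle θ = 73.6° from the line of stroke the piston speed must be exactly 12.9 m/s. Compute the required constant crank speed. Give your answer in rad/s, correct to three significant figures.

277

For an in-line slider-crank, |v_piston| = rω|sinθ|·[1 + r cosθ/√(L² − r² sin²θ)].
With r = 0.0448 m, L = 0.1557 m, θ = 73.6°: the bracketed kinematic factor |dx/dθ| = 0.04661 m.
ω = v/|dx/dθ| = 12.9/0.04661 = 276.77 rad/s.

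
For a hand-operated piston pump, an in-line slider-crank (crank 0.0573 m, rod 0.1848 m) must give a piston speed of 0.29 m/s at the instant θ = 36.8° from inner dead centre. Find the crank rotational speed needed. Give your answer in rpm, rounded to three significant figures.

For an in-line slider-crank, |v_piston| = rω|sinθ|·[1 + r cosθ/√(L² − r² sin²θ)].
With r = 0.0573 m, L = 0.1848 m, θ = 36.8°: the bracketed kinematic factor |dx/dθ| = 0.042997 m.
ω = v/|dx/dθ| = 0.29/0.042997 = 6.7447 rad/s.
N = 60ω/(2π) = 64.407 rpm.

64.4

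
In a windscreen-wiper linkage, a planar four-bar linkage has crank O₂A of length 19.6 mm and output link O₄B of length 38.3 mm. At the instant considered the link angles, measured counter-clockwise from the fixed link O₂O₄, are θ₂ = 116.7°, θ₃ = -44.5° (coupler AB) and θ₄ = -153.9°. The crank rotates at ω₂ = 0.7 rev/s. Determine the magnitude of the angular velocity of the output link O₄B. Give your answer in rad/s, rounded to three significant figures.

0.769

ω₂ = 4.398 rad/s (from 0.7 rev/s).
Differentiating the loop-closure r₂e^{iθ₂}+r₃e^{iθ₃}=r₁+r₄e^{iθ₄} gives r₂ω₂e^{iθ₂}+r₃ω₃e^{iθ₃}=r₄ω₄e^{iθ₄}.
Eliminating the other unknown: ω₄ = r₂ω₂ sin(θ₂−θ₃) / [r₄ sin(θ₄−θ₃)].
Numerator sine = +0.32227; denominator sine = -0.94322.
Result = 0.0196·4.398·(+0.32227) / (0.0383·(-0.94322)) = -0.76902 rad/s; magnitude 0.76902 rad/s.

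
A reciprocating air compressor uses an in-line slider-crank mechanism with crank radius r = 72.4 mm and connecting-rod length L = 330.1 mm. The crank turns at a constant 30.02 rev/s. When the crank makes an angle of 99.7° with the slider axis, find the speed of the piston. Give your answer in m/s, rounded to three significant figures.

ω = 2π·30 = 188.6 rad/s
For an in-line slider-crank, x = r cosθ + √(L² − r² sin²θ), so v = −rω sinθ·[1 + r cosθ/√(L² − r² sin²θ)].
With r = 0.0724 m, L = 0.3301 m, θ = 99.7°: √(L² − r² sin²θ) = 0.32229 m.
v = −0.0724·188.6·0.98570·[1 + 0.0724·-0.16849/0.32229] = -12.951 m/s.
|v| = 12.951 m/s.

13.0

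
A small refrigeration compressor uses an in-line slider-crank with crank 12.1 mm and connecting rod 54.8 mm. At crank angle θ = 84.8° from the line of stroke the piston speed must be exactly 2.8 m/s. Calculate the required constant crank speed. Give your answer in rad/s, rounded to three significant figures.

228

For an in-line slider-crank, |v_piston| = rω|sinθ|·[1 + r cosθ/√(L² − r² sin²θ)].
With r = 0.0121 m, L = 0.0548 m, θ = 84.8°: the bracketed kinematic factor |dx/dθ| = 0.012297 m.
ω = v/|dx/dθ| = 2.8/0.012297 = 227.69 rad/s.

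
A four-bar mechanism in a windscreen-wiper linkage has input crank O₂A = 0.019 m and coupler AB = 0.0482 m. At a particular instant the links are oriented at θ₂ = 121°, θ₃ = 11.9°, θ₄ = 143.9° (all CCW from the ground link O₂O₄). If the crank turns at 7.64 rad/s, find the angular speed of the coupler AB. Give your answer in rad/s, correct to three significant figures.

ω₂ = 7.64 rad/s
Differentiating the loop-closure r₂e^{iθ₂}+r₃e^{iθ₃}=r₁+r₄e^{iθ₄} gives r₂ω₂e^{iθ₂}+r₃ω₃e^{iθ₃}=r₄ω₄e^{iθ₄}.
Eliminating the other unknown: ω₃ = r₂ω₂ sin(θ₄−θ₂) / [r₃ sin(θ₃−θ₄)].
Numerator sine = +0.38912; denominator sine = -0.74314.
Result = 0.019·7.64·(+0.38912) / (0.0482·(-0.74314)) = -1.5769 rad/s; magnitude 1.5769 rad/s.

1.58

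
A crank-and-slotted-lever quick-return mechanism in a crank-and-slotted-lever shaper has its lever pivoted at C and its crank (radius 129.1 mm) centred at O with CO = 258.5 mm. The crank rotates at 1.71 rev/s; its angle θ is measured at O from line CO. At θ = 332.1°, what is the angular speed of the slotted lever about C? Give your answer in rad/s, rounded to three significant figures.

3.48

ω = 10.74 rad/s (from 1.71 rev/s).
Crank pin A relative to C: A = (d + r cosθ, r sinθ); lever angle φ = atan2(r sinθ, d + r cosθ).
Differentiating tanφ: φ̇ = rω(d cosθ + r)/(d² + r² + 2dr cosθ).
d² + r² + 2dr cosθ = |CA|² = 0.142476 m²;  d cosθ + r = +0.35755 m.
|ω_lever| = |0.1291·10.74·+0.35755| / 0.142476 = 3.481 rad/s.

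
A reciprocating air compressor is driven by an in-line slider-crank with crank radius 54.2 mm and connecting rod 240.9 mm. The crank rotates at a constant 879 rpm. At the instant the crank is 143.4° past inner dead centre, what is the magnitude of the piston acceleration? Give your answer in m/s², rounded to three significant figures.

ω = 2π·879/60 = 92.05 rad/s
x(θ) = r cosθ + √(L² − r² sin²θ); with ω constant, a = ω²·d²x/dθ².
d²x/dθ² = −r cosθ − r²(cos2θ)/√u − r⁴ sin²2θ/(4u^{3/2}),  u = L² − r² sin²θ = 0.0569885 m².
Substituting r = 0.0542 m, L = 0.2409 m, θ = 143.4°: d²x/dθ² = +0.039811 m.
a = ω²·d²x/dθ² = (92.05)²·(+0.039811) = +337.31 m/s²;  |a| = 337.31 m/s².

337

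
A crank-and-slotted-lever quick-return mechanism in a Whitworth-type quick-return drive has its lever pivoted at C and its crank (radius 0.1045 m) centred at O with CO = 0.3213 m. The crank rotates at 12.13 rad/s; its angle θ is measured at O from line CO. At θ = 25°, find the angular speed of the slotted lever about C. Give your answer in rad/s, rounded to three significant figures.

ω = 12.13 rad/s
Crank pin A relative to C: A = (d + r cosθ, r sinθ); lever angle φ = atan2(r sinθ, d + r cosθ).
Differentiating tanφ: φ̇ = rω(d cosθ + r)/(d² + r² + 2dr cosθ).
d² + r² + 2dr cosθ = |CA|² = 0.175014 m²;  d cosθ + r = +0.3957 m.
|ω_lever| = |0.1045·12.13·+0.3957| / 0.175014 = 2.8659 rad/s.

2.87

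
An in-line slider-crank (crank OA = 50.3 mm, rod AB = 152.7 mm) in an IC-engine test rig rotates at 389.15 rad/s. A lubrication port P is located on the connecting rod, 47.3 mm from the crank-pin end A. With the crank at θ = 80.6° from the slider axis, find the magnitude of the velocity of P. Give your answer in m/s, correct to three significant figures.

ω = 389.1 rad/s.  Crank-pin speed |V_A| = rω = 19.574 m/s, perpendicular to OA.
Rod angle: sinφ = −(r/L) sinθ ⇒ φ = -18.964°; ω_rod = −rω cosθ/√(L²−r²sin²θ) = -22.138 rad/s.
V_P = V_A + ω_rod × AP, with AP = 0.0473 m along the rod.
Components: V_Px = −rω sinθ − a·ω_rod·sinφ = -19.652 m/s;  V_Py = rω cosθ + a·ω_rod·cosφ = +2.2067 m/s.
|V_P| = √(V_Px² + V_Py²) = 19.775 m/s.

19.8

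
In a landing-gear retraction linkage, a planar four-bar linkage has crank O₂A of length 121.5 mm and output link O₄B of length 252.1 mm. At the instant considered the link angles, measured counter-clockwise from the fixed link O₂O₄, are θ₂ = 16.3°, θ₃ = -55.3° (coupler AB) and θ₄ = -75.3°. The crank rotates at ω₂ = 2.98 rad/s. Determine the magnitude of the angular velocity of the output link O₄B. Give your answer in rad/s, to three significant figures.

3.98

ω₂ = 2.98 rad/s
Differentiating the loop-closure r₂e^{iθ₂}+r₃e^{iθ₃}=r₁+r₄e^{iθ₄} gives r₂ω₂e^{iθ₂}+r₃ω₃e^{iθ₃}=r₄ω₄e^{iθ₄}.
Eliminating the other unknown: ω₄ = r₂ω₂ sin(θ₂−θ₃) / [r₄ sin(θ₄−θ₃)].
Numerator sine = +0.94888; denominator sine = -0.34202.
Result = 0.1215·2.98·(+0.94888) / (0.2521·(-0.34202)) = -3.9845 rad/s; magnitude 3.9845 rad/s.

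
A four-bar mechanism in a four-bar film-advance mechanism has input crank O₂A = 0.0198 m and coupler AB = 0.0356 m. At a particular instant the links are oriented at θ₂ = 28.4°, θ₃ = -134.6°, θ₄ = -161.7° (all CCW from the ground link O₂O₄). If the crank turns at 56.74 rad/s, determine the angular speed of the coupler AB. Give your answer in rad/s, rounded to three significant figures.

ω₂ = 56.74 rad/s
Differentiating the loop-closure r₂e^{iθ₂}+r₃e^{iθ₃}=r₁+r₄e^{iθ₄} gives r₂ω₂e^{iθ₂}+r₃ω₃e^{iθ₃}=r₄ω₄e^{iθ₄}.
Eliminating the other unknown: ω₃ = r₂ω₂ sin(θ₄−θ₂) / [r₃ sin(θ₃−θ₄)].
Numerator sine = +0.17537; denominator sine = +0.45554.
Result = 0.0198·56.74·(+0.17537) / (0.0356·(+0.45554)) = +12.148 rad/s; magnitude 12.148 rad/s.

12.1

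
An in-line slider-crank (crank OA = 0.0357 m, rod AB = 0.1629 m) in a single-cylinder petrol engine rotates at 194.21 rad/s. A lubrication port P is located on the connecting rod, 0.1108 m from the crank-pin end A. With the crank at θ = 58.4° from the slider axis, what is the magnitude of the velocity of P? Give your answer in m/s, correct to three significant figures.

ω = 194.2 rad/s.  Crank-pin speed |V_A| = rω = 6.9333 m/s, perpendicular to OA.
Rod angle: sinφ = −(r/L) sinθ ⇒ φ = -10.758°; ω_rod = −rω cosθ/√(L²−r²sin²θ) = -22.701 rad/s.
V_P = V_A + ω_rod × AP, with AP = 0.1108 m along the rod.
Components: V_Px = −rω sinθ − a·ω_rod·sinφ = -6.3748 m/s;  V_Py = rω cosθ + a·ω_rod·cosφ = +1.1619 m/s.
|V_P| = √(V_Px² + V_Py²) = 6.4798 m/s.

6.48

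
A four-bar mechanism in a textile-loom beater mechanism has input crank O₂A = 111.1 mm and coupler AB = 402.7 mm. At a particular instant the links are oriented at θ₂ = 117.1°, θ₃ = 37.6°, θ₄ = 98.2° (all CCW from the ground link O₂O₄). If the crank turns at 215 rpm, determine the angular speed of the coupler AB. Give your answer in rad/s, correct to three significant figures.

2.31

ω₂ = 22.51 rad/s (from 215 rpm).
Differentiating the loop-closure r₂e^{iθ₂}+r₃e^{iθ₃}=r₁+r₄e^{iθ₄} gives r₂ω₂e^{iθ₂}+r₃ω₃e^{iθ₃}=r₄ω₄e^{iθ₄}.
Eliminating the other unknown: ω₃ = r₂ω₂ sin(θ₄−θ₂) / [r₃ sin(θ₃−θ₄)].
Numerator sine = -0.32392; denominator sine = -0.87121.
Result = 0.1111·22.51·(-0.32392) / (0.4027·(-0.87121)) = +2.3095 rad/s; magnitude 2.3095 rad/s.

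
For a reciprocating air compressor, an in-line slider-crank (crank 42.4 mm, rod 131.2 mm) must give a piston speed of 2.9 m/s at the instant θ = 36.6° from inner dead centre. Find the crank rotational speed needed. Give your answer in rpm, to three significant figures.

For an in-line slider-crank, |v_piston| = rω|sinθ|·[1 + r cosθ/√(L² − r² sin²θ)].
With r = 0.0424 m, L = 0.1312 m, θ = 36.6°: the bracketed kinematic factor |dx/dθ| = 0.031964 m.
ω = v/|dx/dθ| = 2.9/0.031964 = 90.727 rad/s.
N = 60ω/(2π) = 866.38 rpm.

866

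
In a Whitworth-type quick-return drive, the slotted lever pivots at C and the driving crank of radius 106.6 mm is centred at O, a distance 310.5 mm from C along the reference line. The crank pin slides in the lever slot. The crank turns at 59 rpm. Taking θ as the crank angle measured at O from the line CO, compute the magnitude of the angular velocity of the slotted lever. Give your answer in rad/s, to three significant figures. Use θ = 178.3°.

3.23

ω = 6.178 rad/s (from 59 rpm).
Crank pin A relative to C: A = (d + r cosθ, r sinθ); lever angle φ = atan2(r sinθ, d + r cosθ).
Differentiating tanφ: φ̇ = rω(d cosθ + r)/(d² + r² + 2dr cosθ).
d² + r² + 2dr cosθ = |CA|² = 0.0416043 m²;  d cosθ + r = -0.20376 m.
|ω_lever| = |0.1066·6.178·-0.20376| / 0.0416043 = 3.2257 rad/s.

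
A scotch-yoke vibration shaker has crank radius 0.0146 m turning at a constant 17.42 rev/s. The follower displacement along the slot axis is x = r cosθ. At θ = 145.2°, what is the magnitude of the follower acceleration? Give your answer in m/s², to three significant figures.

144

ω = 109.5 rad/s (from 17.42 rev/s).
x = r cosθ ⇒ ẍ = −rω² cosθ (ω constant).
|a| = rω²|cosθ| = 0.0146·(109.5)²·|cos 145.2°| = 143.63 m/s².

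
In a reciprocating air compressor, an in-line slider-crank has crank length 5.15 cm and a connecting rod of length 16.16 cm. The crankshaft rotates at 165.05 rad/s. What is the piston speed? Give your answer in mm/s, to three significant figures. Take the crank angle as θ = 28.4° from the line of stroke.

ω = 165.1 rad/s
For an in-line slider-crank, x = r cosθ + √(L² − r² sin²θ), so v = −rω sinθ·[1 + r cosθ/√(L² − r² sin²θ)].
With r = 0.0515 m, L = 0.1616 m, θ = 28.4°: √(L² − r² sin²θ) = 0.15973 m.
v = −0.0515·165.1·0.47562·[1 + 0.0515·0.87965/0.15973] = -5.1894 m/s.
|v| = 5.1894 m/s = 5189.4 mm/s.

5190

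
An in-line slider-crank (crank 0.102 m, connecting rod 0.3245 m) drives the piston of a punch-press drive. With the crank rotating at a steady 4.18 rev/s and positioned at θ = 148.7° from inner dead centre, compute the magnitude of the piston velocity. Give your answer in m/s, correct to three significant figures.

ω = 2π·4.18 = 26.26 rad/s
For an in-line slider-crank, x = r cosθ + √(L² − r² sin²θ), so v = −rω sinθ·[1 + r cosθ/√(L² − r² sin²θ)].
With r = 0.102 m, L = 0.3245 m, θ = 148.7°: √(L² − r² sin²θ) = 0.32014 m.
v = −0.102·26.26·0.51952·[1 + 0.102·-0.85446/0.32014] = -1.0129 m/s.
|v| = 1.0129 m/s.

1.01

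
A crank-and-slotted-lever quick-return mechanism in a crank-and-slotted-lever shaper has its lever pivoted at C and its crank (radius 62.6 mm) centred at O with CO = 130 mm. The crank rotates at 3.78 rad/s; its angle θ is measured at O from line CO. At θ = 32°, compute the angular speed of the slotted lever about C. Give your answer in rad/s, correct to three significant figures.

1.18

ω = 3.78 rad/s
Crank pin A relative to C: A = (d + r cosθ, r sinθ); lever angle φ = atan2(r sinθ, d + r cosθ).
Differentiating tanφ: φ̇ = rω(d cosθ + r)/(d² + r² + 2dr cosθ).
d² + r² + 2dr cosθ = |CA|² = 0.0346216 m²;  d cosθ + r = +0.17285 m.
|ω_lever| = |0.0626·3.78·+0.17285| / 0.0346216 = 1.1814 rad/s.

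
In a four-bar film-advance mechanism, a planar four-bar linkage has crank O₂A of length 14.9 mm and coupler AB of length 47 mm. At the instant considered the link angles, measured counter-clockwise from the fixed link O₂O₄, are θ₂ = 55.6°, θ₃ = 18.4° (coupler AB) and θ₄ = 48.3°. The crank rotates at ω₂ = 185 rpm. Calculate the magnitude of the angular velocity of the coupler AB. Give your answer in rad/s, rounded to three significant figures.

1.57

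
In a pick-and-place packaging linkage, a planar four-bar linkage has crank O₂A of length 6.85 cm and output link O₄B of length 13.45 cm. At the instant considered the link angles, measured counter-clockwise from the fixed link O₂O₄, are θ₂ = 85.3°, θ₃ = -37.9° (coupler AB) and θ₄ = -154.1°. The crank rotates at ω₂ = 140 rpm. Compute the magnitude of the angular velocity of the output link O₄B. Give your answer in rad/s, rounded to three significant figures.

ω₂ = 14.66 rad/s (from 140 rpm).
Differentiating the loop-closure r₂e^{iθ₂}+r₃e^{iθ₃}=r₁+r₄e^{iθ₄} gives r₂ω₂e^{iθ₂}+r₃ω₃e^{iθ₃}=r₄ω₄e^{iθ₄}.
Eliminating the other unknown: ω₄ = r₂ω₂ sin(θ₂−θ₃) / [r₄ sin(θ₄−θ₃)].
Numerator sine = +0.83676; denominator sine = -0.89726.
Result = 0.0685·14.66·(+0.83676) / (0.1345·(-0.89726)) = -6.9632 rad/s; magnitude 6.9632 rad/s.

6.96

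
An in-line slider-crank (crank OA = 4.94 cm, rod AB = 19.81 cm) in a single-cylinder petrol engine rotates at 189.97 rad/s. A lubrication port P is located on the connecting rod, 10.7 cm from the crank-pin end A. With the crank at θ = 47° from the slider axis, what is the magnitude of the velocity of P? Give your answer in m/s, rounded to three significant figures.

ω = 190 rad/s.  Crank-pin speed |V_A| = rω = 9.3845 m/s, perpendicular to OA.
Rod angle: sinφ = −(r/L) sinθ ⇒ φ = -10.508°; ω_rod = −rω cosθ/√(L²−r²sin²θ) = -32.859 rad/s.
V_P = V_A + ω_rod × AP, with AP = 0.107 m along the rod.
Components: V_Px = −rω sinθ − a·ω_rod·sinφ = -7.5046 m/s;  V_Py = rω cosθ + a·ω_rod·cosφ = +2.9433 m/s.
|V_P| = √(V_Px² + V_Py²) = 8.0612 m/s.

8.06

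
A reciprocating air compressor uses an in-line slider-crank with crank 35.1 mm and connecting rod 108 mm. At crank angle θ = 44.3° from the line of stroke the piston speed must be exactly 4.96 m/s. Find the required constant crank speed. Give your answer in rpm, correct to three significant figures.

1560

For an in-line slider-crank, |v_piston| = rω|sinθ|·[1 + r cosθ/√(L² − r² sin²θ)].
With r = 0.0351 m, L = 0.108 m, θ = 44.3°: the bracketed kinematic factor |dx/dθ| = 0.030369 m.
ω = v/|dx/dθ| = 4.96/0.030369 = 163.32 rad/s.
N = 60ω/(2π) = 1559.6 rpm.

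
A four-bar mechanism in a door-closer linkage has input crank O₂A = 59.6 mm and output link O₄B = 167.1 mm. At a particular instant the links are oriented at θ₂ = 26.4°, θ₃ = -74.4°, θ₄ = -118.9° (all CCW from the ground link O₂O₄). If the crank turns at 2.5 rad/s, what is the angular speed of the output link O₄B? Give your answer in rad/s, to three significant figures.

1.25

ω₂ = 2.5 rad/s
Differentiating the loop-closure r₂e^{iθ₂}+r₃e^{iθ₃}=r₁+r₄e^{iθ₄} gives r₂ω₂e^{iθ₂}+r₃ω₃e^{iθ₃}=r₄ω₄e^{iθ₄}.
Eliminating the other unknown: ω₄ = r₂ω₂ sin(θ₂−θ₃) / [r₄ sin(θ₄−θ₃)].
Numerator sine = +0.98229; denominator sine = -0.70091.
Result = 0.0596·2.5·(+0.98229) / (0.1671·(-0.70091)) = -1.2496 rad/s; magnitude 1.2496 rad/s.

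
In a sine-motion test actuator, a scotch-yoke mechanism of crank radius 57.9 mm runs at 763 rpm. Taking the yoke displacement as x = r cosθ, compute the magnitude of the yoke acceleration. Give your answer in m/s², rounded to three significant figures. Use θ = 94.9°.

31.6

ω = 79.9 rad/s (from 763 rpm).
x = r cosθ ⇒ ẍ = −rω² cosθ (ω constant).
|a| = rω²|cosθ| = 0.0579·(79.9)²·|cos 94.9°| = 31.574 m/s².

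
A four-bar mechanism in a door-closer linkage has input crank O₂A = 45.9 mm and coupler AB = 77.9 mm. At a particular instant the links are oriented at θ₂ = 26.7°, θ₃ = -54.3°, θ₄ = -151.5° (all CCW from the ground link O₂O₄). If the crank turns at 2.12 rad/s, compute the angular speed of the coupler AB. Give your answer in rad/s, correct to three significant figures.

ω₂ = 2.12 rad/s
Differentiating the loop-closure r₂e^{iθ₂}+r₃e^{iθ₃}=r₁+r₄e^{iθ₄} gives r₂ω₂e^{iθ₂}+r₃ω₃e^{iθ₃}=r₄ω₄e^{iθ₄}.
Eliminating the other unknown: ω₃ = r₂ω₂ sin(θ₄−θ₂) / [r₃ sin(θ₃−θ₄)].
Numerator sine = -0.03141; denominator sine = +0.99211.
Result = 0.0459·2.12·(-0.03141) / (0.0779·(+0.99211)) = -0.039548 rad/s; magnitude 0.039548 rad/s.

0.0395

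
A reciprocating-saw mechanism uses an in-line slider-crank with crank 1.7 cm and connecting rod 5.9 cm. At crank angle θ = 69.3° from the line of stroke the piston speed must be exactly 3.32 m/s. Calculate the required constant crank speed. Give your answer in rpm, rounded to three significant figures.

For an in-line slider-crank, |v_piston| = rω|sinθ|·[1 + r cosθ/√(L² − r² sin²θ)].
With r = 0.017 m, L = 0.059 m, θ = 69.3°: the bracketed kinematic factor |dx/dθ| = 0.017584 m.
ω = v/|dx/dθ| = 3.32/0.017584 = 188.8 rad/s.
N = 60ω/(2π) = 1802.9 rpm.

1800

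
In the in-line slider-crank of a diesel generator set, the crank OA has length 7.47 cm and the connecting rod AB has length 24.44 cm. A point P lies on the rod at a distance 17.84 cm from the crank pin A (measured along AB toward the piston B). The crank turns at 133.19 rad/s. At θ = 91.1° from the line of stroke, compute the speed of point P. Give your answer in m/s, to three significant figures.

9.90

ω = 133.2 rad/s.  Crank-pin speed |V_A| = rω = 9.9493 m/s, perpendicular to OA.
Rod angle: sinφ = −(r/L) sinθ ⇒ φ = -17.794°; ω_rod = −rω cosθ/√(L²−r²sin²θ) = +0.82077 rad/s.
V_P = V_A + ω_rod × AP, with AP = 0.1784 m along the rod.
Components: V_Px = −rω sinθ − a·ω_rod·sinφ = -9.9027 m/s;  V_Py = rω cosθ + a·ω_rod·cosφ = -0.05158 m/s.
|V_P| = √(V_Px² + V_Py²) = 9.9028 m/s.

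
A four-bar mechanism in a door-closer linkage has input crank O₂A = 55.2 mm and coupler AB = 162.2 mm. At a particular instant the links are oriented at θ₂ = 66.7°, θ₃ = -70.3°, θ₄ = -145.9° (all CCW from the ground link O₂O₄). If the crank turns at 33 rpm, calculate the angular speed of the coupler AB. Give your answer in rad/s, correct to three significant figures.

ω₂ = 3.456 rad/s (from 33 rpm).
Differentiating the loop-closure r₂e^{iθ₂}+r₃e^{iθ₃}=r₁+r₄e^{iθ₄} gives r₂ω₂e^{iθ₂}+r₃ω₃e^{iθ₃}=r₄ω₄e^{iθ₄}.
Eliminating the other unknown: ω₃ = r₂ω₂ sin(θ₄−θ₂) / [r₃ sin(θ₃−θ₄)].
Numerator sine = +0.53877; denominator sine = +0.96858.
Result = 0.0552·3.456·(+0.53877) / (0.1622·(+0.96858)) = +0.65418 rad/s; magnitude 0.65418 rad/s.

0.654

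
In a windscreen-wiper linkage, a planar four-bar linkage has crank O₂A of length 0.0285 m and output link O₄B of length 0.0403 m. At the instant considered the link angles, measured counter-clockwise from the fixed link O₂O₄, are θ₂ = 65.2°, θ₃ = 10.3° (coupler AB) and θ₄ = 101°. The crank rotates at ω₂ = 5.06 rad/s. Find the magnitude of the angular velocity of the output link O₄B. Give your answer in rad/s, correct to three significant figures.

ω₂ = 5.06 rad/s
Differentiating the loop-closure r₂e^{iθ₂}+r₃e^{iθ₃}=r₁+r₄e^{iθ₄} gives r₂ω₂e^{iθ₂}+r₃ω₃e^{iθ₃}=r₄ω₄e^{iθ₄}.
Eliminating the other unknown: ω₄ = r₂ω₂ sin(θ₂−θ₃) / [r₄ sin(θ₄−θ₃)].
Numerator sine = +0.81815; denominator sine = +0.99993.
Result = 0.0285·5.06·(+0.81815) / (0.0403·(+0.99993)) = +2.9279 rad/s; magnitude 2.9279 rad/s.

2.93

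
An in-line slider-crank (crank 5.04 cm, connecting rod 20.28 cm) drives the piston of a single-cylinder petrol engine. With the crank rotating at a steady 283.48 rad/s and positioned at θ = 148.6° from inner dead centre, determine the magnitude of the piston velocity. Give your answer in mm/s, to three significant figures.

ω = 283.5 rad/s
For an in-line slider-crank, x = r cosθ + √(L² − r² sin²θ), so v = −rω sinθ·[1 + r cosθ/√(L² − r² sin²θ)].
With r = 0.0504 m, L = 0.2028 m, θ = 148.6°: √(L² − r² sin²θ) = 0.20109 m.
v = −0.0504·283.5·0.52101·[1 + 0.0504·-0.85355/0.20109] = -5.8514 m/s.
|v| = 5.8514 m/s = 5851.4 mm/s.

5850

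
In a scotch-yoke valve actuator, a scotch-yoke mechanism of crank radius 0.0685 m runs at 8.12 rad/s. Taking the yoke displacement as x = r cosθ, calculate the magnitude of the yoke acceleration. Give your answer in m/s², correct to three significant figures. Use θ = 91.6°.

0.126

ω = 8.12 rad/s
x = r cosθ ⇒ ẍ = −rω² cosθ (ω constant).
|a| = rω²|cosθ| = 0.0685·(8.12)²·|cos 91.6°| = 0.12611 m/s².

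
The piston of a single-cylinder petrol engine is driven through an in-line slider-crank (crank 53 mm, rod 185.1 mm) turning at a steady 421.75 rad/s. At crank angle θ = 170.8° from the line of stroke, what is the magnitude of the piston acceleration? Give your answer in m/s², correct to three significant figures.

6740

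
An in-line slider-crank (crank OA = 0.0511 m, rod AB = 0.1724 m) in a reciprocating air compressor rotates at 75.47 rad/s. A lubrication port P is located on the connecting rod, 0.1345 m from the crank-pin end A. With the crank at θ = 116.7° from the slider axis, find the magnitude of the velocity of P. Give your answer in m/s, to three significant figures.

ω = 75.47 rad/s.  Crank-pin speed |V_A| = rω = 3.8565 m/s, perpendicular to OA.
Rod angle: sinφ = −(r/L) sinθ ⇒ φ = -15.355°; ω_rod = −rω cosθ/√(L²−r²sin²θ) = +10.423 rad/s.
V_P = V_A + ω_rod × AP, with AP = 0.1345 m along the rod.
Components: V_Px = −rω sinθ − a·ω_rod·sinφ = -3.0741 m/s;  V_Py = rω cosθ + a·ω_rod·cosφ = -0.38094 m/s.
|V_P| = √(V_Px² + V_Py²) = 3.0976 m/s.

3.10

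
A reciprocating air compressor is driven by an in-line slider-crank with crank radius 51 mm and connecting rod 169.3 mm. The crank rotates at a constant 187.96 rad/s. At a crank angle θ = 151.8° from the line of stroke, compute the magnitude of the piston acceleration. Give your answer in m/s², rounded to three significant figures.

1280

ω = 188 rad/s
x(θ) = r cosθ + √(L² − r² sin²θ); with ω constant, a = ω²·d²x/dθ².
d²x/dθ² = −r cosθ − r²(cos2θ)/√u − r⁴ sin²2θ/(4u^{3/2}),  u = L² − r² sin²θ = 0.0280817 m².
Substituting r = 0.051 m, L = 0.1693 m, θ = 151.8°: d²x/dθ² = +0.036108 m.
a = ω²·d²x/dθ² = (188)²·(+0.036108) = +1275.6 m/s²;  |a| = 1275.6 m/s².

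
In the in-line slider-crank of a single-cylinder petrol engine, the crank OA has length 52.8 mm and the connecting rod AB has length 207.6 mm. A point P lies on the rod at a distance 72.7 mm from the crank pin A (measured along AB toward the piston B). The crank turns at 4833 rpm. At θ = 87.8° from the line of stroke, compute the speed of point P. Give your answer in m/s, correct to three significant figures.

26.8

ω = 506.1 rad/s.  Crank-pin speed |V_A| = rω = 26.723 m/s, perpendicular to OA.
Rod angle: sinφ = −(r/L) sinθ ⇒ φ = -14.723°; ω_rod = −rω cosθ/√(L²−r²sin²θ) = -5.1091 rad/s.
V_P = V_A + ω_rod × AP, with AP = 0.0727 m along the rod.
Components: V_Px = −rω sinθ − a·ω_rod·sinφ = -26.797 m/s;  V_Py = rω cosθ + a·ω_rod·cosφ = +0.66659 m/s.
|V_P| = √(V_Px² + V_Py²) = 26.806 m/s.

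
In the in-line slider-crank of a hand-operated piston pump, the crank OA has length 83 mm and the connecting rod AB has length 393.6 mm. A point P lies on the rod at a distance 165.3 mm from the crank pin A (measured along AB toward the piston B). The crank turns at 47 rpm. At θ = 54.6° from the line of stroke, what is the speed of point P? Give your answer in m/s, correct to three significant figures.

0.376

ω = 4.922 rad/s.  Crank-pin speed |V_A| = rω = 0.40851 m/s, perpendicular to OA.
Rod angle: sinφ = −(r/L) sinθ ⇒ φ = -9.898°; ω_rod = −rω cosθ/√(L²−r²sin²θ) = -0.61031 rad/s.
V_P = V_A + ω_rod × AP, with AP = 0.1653 m along the rod.
Components: V_Px = −rω sinθ − a·ω_rod·sinφ = -0.35033 m/s;  V_Py = rω cosθ + a·ω_rod·cosφ = +0.13726 m/s.
|V_P| = √(V_Px² + V_Py²) = 0.37626 m/s.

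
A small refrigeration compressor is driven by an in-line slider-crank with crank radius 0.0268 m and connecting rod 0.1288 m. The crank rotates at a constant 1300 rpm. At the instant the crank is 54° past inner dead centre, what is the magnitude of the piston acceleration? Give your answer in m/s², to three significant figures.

261

ω = 2π·1300/60 = 136.1 rad/s
x(θ) = r cosθ + √(L² − r² sin²θ); with ω constant, a = ω²·d²x/dθ².
d²x/dθ² = −r cosθ − r²(cos2θ)/√u − r⁴ sin²2θ/(4u^{3/2}),  u = L² − r² sin²θ = 0.0161193 m².
Substituting r = 0.0268 m, L = 0.1288 m, θ = 54°: d²x/dθ² = -0.014061 m.
a = ω²·d²x/dθ² = (136.1)²·(-0.014061) = -260.6 m/s²;  |a| = 260.6 m/s².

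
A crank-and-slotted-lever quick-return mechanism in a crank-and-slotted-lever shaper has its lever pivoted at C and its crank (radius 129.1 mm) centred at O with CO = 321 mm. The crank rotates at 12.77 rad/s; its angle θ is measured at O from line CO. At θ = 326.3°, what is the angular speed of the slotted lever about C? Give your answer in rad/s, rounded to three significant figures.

3.46

ω = 12.77 rad/s
Crank pin A relative to C: A = (d + r cosθ, r sinθ); lever angle φ = atan2(r sinθ, d + r cosθ).
Differentiating tanφ: φ̇ = rω(d cosθ + r)/(d² + r² + 2dr cosθ).
d² + r² + 2dr cosθ = |CA|² = 0.188662 m²;  d cosθ + r = +0.39616 m.
|ω_lever| = |0.1291·12.77·+0.39616| / 0.188662 = 3.4618 rad/s.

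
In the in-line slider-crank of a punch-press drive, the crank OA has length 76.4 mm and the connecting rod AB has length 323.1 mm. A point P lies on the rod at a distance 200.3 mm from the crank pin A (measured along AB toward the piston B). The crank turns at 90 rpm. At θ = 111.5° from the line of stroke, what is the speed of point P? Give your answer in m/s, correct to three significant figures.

ω = 9.425 rad/s.  Crank-pin speed |V_A| = rω = 0.72005 m/s, perpendicular to OA.
Rod angle: sinφ = −(r/L) sinθ ⇒ φ = -12.709°; ω_rod = −rω cosθ/√(L²−r²sin²θ) = +0.83729 rad/s.
V_P = V_A + ω_rod × AP, with AP = 0.2003 m along the rod.
Components: V_Px = −rω sinθ − a·ω_rod·sinφ = -0.63305 m/s;  V_Py = rω cosθ + a·ω_rod·cosφ = -0.1003 m/s.
|V_P| = √(V_Px² + V_Py²) = 0.64095 m/s.

0.641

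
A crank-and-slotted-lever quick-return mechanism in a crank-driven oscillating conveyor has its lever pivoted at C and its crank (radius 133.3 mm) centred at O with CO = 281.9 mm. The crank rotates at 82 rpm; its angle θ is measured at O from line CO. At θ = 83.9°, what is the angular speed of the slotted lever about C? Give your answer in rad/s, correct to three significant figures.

ω = 8.587 rad/s (from 82 rpm).
Crank pin A relative to C: A = (d + r cosθ, r sinθ); lever angle φ = atan2(r sinθ, d + r cosθ).
Differentiating tanφ: φ̇ = rω(d cosθ + r)/(d² + r² + 2dr cosθ).
d² + r² + 2dr cosθ = |CA|² = 0.105223 m²;  d cosθ + r = +0.16326 m.
|ω_lever| = |0.1333·8.587·+0.16326| / 0.105223 = 1.776 rad/s.

1.78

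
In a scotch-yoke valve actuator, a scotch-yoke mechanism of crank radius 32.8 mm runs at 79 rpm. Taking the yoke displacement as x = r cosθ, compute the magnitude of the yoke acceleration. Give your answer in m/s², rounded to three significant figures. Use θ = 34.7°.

1.85

ω = 8.273 rad/s (from 79 rpm).
x = r cosθ ⇒ ẍ = −rω² cosθ (ω constant).
|a| = rω²|cosθ| = 0.0328·(8.273)²·|cos 34.7°| = 1.8456 m/s².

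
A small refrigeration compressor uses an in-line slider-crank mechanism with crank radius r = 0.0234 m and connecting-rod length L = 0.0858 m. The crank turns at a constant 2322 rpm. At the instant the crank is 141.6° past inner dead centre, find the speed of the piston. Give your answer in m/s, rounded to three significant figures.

2.77

ω = 2π·2322/60 = 243.2 rad/s
For an in-line slider-crank, x = r cosθ + √(L² − r² sin²θ), so v = −rω sinθ·[1 + r cosθ/√(L² − r² sin²θ)].
With r = 0.0234 m, L = 0.0858 m, θ = 141.6°: √(L² − r² sin²θ) = 0.08456 m.
v = −0.0234·243.2·0.62115·[1 + 0.0234·-0.78369/0.08456] = -2.7678 m/s.
|v| = 2.7678 m/s.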